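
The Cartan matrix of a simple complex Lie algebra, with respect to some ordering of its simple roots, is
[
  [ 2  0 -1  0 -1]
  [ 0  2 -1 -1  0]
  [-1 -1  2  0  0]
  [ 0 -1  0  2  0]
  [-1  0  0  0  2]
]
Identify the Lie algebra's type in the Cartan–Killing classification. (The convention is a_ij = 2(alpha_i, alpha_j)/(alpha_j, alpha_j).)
The matrix has rank 5 with 2's on the diagonal. Reading the off-diagonal entries as Dynkin edges (a single edge where a_ij = a_ji = -1; a double or triple edge where a_ij * a_ji = 2 or 3), the diagram is a chain of 5 nodes with single edges (A_5). One simple-root ordering that puts it in standard form is (alpha_4, alpha_2, alpha_3, alpha_1, alpha_5). So the algebra is type A_5, i.e. sl(6).

A_5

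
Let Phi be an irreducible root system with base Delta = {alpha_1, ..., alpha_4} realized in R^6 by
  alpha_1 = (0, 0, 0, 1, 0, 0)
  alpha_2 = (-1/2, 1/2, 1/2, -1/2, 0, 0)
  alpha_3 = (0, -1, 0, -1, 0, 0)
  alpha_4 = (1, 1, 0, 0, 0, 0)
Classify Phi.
Compute the Cartan integers a_ij = 2(alpha_i, alpha_j)/(alpha_j, alpha_j); the resulting 4x4 Cartan matrix is
[[2, -1, -1, 0], [-1, 2, 0, 0], [-2, 0, 2, -1], [0, 0, -1, 2]].
The roots have two lengths (squared-length ratio 2:1); the short ones are alpha_{1,2}. The associated Dynkin diagram is a chain of 4 nodes with a double edge between the middle two (F_4), so the type is F_4.

type F_4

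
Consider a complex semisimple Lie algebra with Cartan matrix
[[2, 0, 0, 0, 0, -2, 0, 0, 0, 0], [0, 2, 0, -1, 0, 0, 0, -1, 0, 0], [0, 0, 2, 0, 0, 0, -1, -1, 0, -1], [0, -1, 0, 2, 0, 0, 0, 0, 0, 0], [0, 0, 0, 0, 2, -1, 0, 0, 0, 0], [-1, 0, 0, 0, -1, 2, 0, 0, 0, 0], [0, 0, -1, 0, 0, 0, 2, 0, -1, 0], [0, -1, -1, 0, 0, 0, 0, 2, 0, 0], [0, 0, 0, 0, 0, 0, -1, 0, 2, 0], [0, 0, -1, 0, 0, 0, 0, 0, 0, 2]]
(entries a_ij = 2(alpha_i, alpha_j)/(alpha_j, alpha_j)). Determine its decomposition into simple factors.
C3 + E7

The diagram associated to this matrix has two connected components: the simple roots {alpha_1, alpha_5, alpha_6} form a chain of 3 nodes with a double edge at one end; the terminal node there is the unique long simple root (C_3), and {alpha_2, alpha_3, alpha_4, alpha_7, alpha_8, alpha_9, alpha_10} form a chain of 6 nodes with one extra node attached to the third node from one end (E_7). A semisimple Lie algebra decomposes uniquely as the direct sum of simple ideals, one per connected component of its Dynkin diagram, so g ≅ C_3 ⊕ E_7 (dimension 21 + 133 = 154).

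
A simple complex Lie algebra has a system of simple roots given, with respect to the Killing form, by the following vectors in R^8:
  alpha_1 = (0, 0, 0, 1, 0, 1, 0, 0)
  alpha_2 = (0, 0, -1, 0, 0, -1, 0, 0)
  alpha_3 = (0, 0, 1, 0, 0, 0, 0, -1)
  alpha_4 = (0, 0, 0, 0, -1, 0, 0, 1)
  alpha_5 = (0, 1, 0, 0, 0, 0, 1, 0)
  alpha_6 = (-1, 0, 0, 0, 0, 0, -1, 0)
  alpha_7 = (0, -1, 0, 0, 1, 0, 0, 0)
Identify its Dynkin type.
Compute the Cartan integers a_ij = 2(alpha_i, alpha_j)/(alpha_j, alpha_j); the resulting 7x7 Cartan matrix is
[[2, -1, 0, 0, 0, 0, 0], [-1, 2, -1, 0, 0, 0, 0], [0, -1, 2, -1, 0, 0, 0], [0, 0, -1, 2, 0, 0, -1], [0, 0, 0, 0, 2, -1, -1], [0, 0, 0, 0, -1, 2, 0], [0, 0, 0, -1, -1, 0, 2]].
All simple roots have the same length, so the diagram is simply laced. The associated Dynkin diagram is a chain of 7 nodes with single edges (A_7), so the type is A_7 (the algebra sl(8)).

A_7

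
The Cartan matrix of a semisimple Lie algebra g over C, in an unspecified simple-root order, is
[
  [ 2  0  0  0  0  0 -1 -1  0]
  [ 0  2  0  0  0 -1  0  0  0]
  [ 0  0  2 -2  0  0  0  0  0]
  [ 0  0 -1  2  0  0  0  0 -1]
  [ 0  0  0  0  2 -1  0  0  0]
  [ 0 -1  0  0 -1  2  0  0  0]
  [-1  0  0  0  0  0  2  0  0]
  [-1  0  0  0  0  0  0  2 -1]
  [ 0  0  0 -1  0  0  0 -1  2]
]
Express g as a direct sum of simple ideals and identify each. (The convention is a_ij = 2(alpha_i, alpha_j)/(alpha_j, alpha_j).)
A3 ⊕ C6

The diagram associated to this matrix has two connected components: the simple roots {alpha_2, alpha_5, alpha_6} form a chain of 3 nodes with single edges (A_3), and {alpha_1, alpha_3, alpha_4, alpha_7, alpha_8, alpha_9} form a chain of 6 nodes with a double edge at one end; the terminal node there is the unique long simple root (C_6). A semisimple Lie algebra decomposes uniquely as the direct sum of simple ideals, one per connected component of its Dynkin diagram, so g ≅ A_3 ⊕ C_6 (dimension 15 + 78 = 93).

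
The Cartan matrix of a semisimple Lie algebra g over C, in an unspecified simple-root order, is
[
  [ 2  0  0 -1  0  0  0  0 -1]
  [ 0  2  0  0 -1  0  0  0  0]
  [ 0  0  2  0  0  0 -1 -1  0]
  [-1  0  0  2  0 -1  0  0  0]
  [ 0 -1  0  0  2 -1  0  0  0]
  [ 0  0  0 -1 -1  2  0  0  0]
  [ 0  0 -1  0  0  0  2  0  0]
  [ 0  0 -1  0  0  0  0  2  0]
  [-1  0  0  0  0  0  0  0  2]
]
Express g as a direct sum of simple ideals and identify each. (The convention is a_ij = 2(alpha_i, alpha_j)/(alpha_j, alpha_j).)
The diagram associated to this matrix has two connected components: the simple roots {alpha_3, alpha_7, alpha_8} form a chain of 3 nodes with single edges (A_3), and {alpha_1, alpha_2, alpha_4, alpha_5, alpha_6, alpha_9} form a chain of 6 nodes with single edges (A_6). A semisimple Lie algebra decomposes uniquely as the direct sum of simple ideals, one per connected component of its Dynkin diagram, so g ≅ A_3 ⊕ A_6 (dimension 15 + 48 = 63).

A3 + A6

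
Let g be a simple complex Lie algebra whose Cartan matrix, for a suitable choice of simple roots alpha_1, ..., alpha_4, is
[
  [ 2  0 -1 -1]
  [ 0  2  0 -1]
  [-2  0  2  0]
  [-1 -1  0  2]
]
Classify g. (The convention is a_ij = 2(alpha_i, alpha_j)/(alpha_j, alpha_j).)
The matrix has rank 4 with 2's on the diagonal. Reading the off-diagonal entries as Dynkin edges (a single edge where a_ij = a_ji = -1; a double or triple edge where a_ij * a_ji = 2 or 3), the diagram is a chain of 4 nodes with a double edge at one end; the terminal node there is the unique long simple root (C_4). One simple-root ordering that puts it in standard form is (alpha_2, alpha_4, alpha_1, alpha_3). So the algebra is type C_4, i.e. sp(8).

C_4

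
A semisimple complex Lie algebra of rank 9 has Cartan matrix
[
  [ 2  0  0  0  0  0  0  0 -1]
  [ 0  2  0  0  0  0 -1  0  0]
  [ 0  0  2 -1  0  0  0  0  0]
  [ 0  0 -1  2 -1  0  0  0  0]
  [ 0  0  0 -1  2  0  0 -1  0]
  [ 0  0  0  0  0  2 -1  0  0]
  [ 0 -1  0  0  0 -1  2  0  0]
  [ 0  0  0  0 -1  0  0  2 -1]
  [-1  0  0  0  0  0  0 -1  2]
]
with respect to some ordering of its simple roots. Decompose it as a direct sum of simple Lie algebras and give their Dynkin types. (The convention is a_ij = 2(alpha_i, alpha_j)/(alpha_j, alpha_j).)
The diagram associated to this matrix has two connected components: the simple roots {alpha_2, alpha_6, alpha_7} form a chain of 3 nodes with single edges (A_3), and {alpha_1, alpha_3, alpha_4, alpha_5, alpha_8, alpha_9} form a chain of 6 nodes with single edges (A_6). A semisimple Lie algebra decomposes uniquely as the direct sum of simple ideals, one per connected component of its Dynkin diagram, so g ≅ A_3 ⊕ A_6 (dimension 15 + 48 = 63).

A_3 ⊕ A_6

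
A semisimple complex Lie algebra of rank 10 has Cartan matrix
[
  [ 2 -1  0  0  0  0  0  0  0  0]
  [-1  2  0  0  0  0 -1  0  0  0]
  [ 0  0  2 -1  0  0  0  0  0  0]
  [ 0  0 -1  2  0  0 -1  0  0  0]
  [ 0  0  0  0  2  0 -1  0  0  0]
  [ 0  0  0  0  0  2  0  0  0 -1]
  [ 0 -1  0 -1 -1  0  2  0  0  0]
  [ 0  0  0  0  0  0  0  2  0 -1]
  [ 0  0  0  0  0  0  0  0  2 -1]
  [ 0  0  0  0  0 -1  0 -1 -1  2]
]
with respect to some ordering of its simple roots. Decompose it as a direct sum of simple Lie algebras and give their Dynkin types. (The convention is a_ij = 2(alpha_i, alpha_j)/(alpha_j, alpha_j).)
D_4 (so(8)) ⊕ E_6

The diagram associated to this matrix has two connected components: the simple roots {alpha_6, alpha_8, alpha_9, alpha_10} form a chain of 2 nodes with a fork of two nodes at one end (D_4), and {alpha_1, alpha_2, alpha_3, alpha_4, alpha_5, alpha_7} form a chain of 5 nodes with one extra node attached to the third node from one end (E_6). A semisimple Lie algebra decomposes uniquely as the direct sum of simple ideals, one per connected component of its Dynkin diagram, so g ≅ D_4 ⊕ E_6 (dimension 28 + 78 = 106).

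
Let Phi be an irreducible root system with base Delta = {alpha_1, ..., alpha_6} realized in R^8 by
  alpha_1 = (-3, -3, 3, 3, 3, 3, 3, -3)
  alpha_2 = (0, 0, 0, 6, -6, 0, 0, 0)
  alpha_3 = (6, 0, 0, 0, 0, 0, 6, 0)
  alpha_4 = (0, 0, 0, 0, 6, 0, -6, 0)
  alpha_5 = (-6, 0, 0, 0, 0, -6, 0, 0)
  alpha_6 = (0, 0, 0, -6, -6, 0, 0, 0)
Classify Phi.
E6

Compute the Cartan integers a_ij = 2(alpha_i, alpha_j)/(alpha_j, alpha_j); the resulting 6x6 Cartan matrix is
[[2, 0, 0, 0, 0, -1], [0, 2, 0, -1, 0, 0], [0, 0, 2, -1, -1, 0], [0, -1, -1, 2, 0, -1], [0, 0, -1, 0, 2, 0], [-1, 0, 0, -1, 0, 2]].
All simple roots have the same length, so the diagram is simply laced. The associated Dynkin diagram is a chain of 5 nodes with one extra node attached to the third node from one end (E_6), so the type is E_6.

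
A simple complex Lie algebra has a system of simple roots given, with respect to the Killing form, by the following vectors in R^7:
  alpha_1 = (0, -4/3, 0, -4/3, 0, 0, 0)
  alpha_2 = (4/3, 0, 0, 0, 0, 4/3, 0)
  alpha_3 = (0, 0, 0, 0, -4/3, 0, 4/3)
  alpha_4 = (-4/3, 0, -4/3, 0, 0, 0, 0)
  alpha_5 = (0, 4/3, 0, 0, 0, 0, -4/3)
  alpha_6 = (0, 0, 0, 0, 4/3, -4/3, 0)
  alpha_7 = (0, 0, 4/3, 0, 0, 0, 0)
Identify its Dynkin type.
Compute the Cartan integers a_ij = 2(alpha_i, alpha_j)/(alpha_j, alpha_j); the resulting 7x7 Cartan matrix is
[[2, 0, 0, 0, -1, 0, 0], [0, 2, 0, -1, 0, -1, 0], [0, 0, 2, 0, -1, -1, 0], [0, -1, 0, 2, 0, 0, -2], [-1, 0, -1, 0, 2, 0, 0], [0, -1, -1, 0, 0, 2, 0], [0, 0, 0, -1, 0, 0, 2]].
The roots have two lengths (squared-length ratio 2:1); the short ones are alpha_{7}. The associated Dynkin diagram is a chain of 7 nodes with a double edge at one end; the terminal node there is the unique short simple root (B_7), so the type is B_7 (the algebra so(15)).

B_7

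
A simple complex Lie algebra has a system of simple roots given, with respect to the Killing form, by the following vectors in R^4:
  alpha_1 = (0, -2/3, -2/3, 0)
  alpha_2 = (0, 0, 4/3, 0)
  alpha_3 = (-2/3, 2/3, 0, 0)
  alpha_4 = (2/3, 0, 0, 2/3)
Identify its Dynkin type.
Compute the Cartan integers a_ij = 2(alpha_i, alpha_j)/(alpha_j, alpha_j); the resulting 4x4 Cartan matrix is
[[2, -1, -1, 0], [-2, 2, 0, 0], [-1, 0, 2, -1], [0, 0, -1, 2]].
The roots have two lengths (squared-length ratio 2:1); the short ones are alpha_{1,3,4}. The associated Dynkin diagram is a chain of 4 nodes with a double edge at one end; the terminal node there is the unique long simple root (C_4), so the type is C_4 (the algebra sp(8)).

type C_4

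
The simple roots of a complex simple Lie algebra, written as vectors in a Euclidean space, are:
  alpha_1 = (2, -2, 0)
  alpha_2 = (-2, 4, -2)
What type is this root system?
G2

Compute the Cartan integers a_ij = 2(alpha_i, alpha_j)/(alpha_j, alpha_j); the resulting 2x2 Cartan matrix is
[[2, -1], [-3, 2]].
The roots have two lengths (squared-length ratio 3:1); the short ones are alpha_{1}. The associated Dynkin diagram is two nodes joined by a triple edge (G_2), so the type is G_2.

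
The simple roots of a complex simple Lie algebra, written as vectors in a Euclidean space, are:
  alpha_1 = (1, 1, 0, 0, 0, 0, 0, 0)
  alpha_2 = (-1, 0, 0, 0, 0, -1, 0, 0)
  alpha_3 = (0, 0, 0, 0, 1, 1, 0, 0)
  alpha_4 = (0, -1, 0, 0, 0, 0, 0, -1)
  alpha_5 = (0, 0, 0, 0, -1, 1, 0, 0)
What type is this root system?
D_5

Compute the Cartan integers a_ij = 2(alpha_i, alpha_j)/(alpha_j, alpha_j); the resulting 5x5 Cartan matrix is
[[2, -1, 0, -1, 0], [-1, 2, -1, 0, -1], [0, -1, 2, 0, 0], [-1, 0, 0, 2, 0], [0, -1, 0, 0, 2]].
All simple roots have the same length, so the diagram is simply laced. The associated Dynkin diagram is a chain of 3 nodes with a fork of two nodes at one end (D_5), so the type is D_5 (the algebra so(10)).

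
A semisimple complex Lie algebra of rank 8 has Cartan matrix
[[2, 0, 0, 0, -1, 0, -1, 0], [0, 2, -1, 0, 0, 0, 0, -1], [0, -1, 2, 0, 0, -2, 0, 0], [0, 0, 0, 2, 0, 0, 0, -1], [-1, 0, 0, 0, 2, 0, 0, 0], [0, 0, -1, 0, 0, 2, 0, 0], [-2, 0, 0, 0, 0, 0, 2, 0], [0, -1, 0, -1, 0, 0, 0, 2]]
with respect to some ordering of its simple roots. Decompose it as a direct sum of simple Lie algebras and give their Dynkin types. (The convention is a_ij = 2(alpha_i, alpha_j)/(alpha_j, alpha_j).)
The diagram associated to this matrix has two connected components: the simple roots {alpha_2, alpha_3, alpha_4, alpha_6, alpha_8} form a chain of 5 nodes with a double edge at one end; the terminal node there is the unique short simple root (B_5), and {alpha_1, alpha_5, alpha_7} form a chain of 3 nodes with a double edge at one end; the terminal node there is the unique long simple root (C_3). A semisimple Lie algebra decomposes uniquely as the direct sum of simple ideals, one per connected component of its Dynkin diagram, so g ≅ B_5 ⊕ C_3 (dimension 55 + 21 = 76).

B5 ⊕ C3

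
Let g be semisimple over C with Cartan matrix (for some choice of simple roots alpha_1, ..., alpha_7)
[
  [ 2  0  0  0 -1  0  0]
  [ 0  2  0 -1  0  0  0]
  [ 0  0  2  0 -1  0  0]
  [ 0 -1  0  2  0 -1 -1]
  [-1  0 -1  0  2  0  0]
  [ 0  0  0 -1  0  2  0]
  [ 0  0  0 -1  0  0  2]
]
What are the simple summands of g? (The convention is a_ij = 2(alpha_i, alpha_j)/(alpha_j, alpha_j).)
The diagram associated to this matrix has two connected components: the simple roots {alpha_1, alpha_3, alpha_5} form a chain of 3 nodes with single edges (A_3), and {alpha_2, alpha_4, alpha_6, alpha_7} form a chain of 2 nodes with a fork of two nodes at one end (D_4). A semisimple Lie algebra decomposes uniquely as the direct sum of simple ideals, one per connected component of its Dynkin diagram, so g ≅ A_3 ⊕ D_4 (dimension 15 + 28 = 43).

A_3 ⊕ D_4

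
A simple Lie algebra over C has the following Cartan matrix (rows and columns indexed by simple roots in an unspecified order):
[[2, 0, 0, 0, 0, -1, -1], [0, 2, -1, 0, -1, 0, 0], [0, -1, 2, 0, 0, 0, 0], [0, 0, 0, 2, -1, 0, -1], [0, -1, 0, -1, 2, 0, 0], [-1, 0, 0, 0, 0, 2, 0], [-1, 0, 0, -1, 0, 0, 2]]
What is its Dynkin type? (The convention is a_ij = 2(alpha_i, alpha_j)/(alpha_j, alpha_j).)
The matrix has rank 7 with 2's on the diagonal. Reading the off-diagonal entries as Dynkin edges (a single edge where a_ij = a_ji = -1; a double or triple edge where a_ij * a_ji = 2 or 3), the diagram is a chain of 7 nodes with single edges (A_7). One simple-root ordering that puts it in standard form is (alpha_3, alpha_2, alpha_5, alpha_4, alpha_7, alpha_1, alpha_6). So the algebra is type A_7, i.e. sl(8).

type A_7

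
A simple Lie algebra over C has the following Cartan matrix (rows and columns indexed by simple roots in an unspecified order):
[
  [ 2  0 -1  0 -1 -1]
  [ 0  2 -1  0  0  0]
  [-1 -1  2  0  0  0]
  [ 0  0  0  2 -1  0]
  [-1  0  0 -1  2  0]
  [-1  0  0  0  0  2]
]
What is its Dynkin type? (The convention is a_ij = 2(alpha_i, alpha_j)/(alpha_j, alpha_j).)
E6

The matrix has rank 6 with 2's on the diagonal. Reading the off-diagonal entries as Dynkin edges (a single edge where a_ij = a_ji = -1; a double or triple edge where a_ij * a_ji = 2 or 3), the diagram is a chain of 5 nodes with one extra node attached to the third node from one end (E_6). One simple-root ordering that puts it in standard form is (alpha_4, alpha_6, alpha_5, alpha_1, alpha_3, alpha_2). So the algebra is type E_6.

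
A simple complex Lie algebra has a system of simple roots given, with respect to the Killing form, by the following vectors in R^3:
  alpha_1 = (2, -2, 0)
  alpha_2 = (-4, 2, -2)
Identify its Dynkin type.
Compute the Cartan integers a_ij = 2(alpha_i, alpha_j)/(alpha_j, alpha_j); the resulting 2x2 Cartan matrix is
[[2, -1], [-3, 2]].
The roots have two lengths (squared-length ratio 3:1); the short ones are alpha_{1}. The associated Dynkin diagram is two nodes joined by a triple edge (G_2), so the type is G_2.

G2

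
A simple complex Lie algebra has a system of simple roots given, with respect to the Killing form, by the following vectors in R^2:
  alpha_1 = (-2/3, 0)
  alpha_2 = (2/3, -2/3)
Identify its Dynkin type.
Compute the Cartan integers a_ij = 2(alpha_i, alpha_j)/(alpha_j, alpha_j); the resulting 2x2 Cartan matrix is
[[2, -1], [-2, 2]].
The roots have two lengths (squared-length ratio 2:1); the short ones are alpha_{1}. The associated Dynkin diagram is a chain of 2 nodes with a double edge at one end; the terminal node there is the unique short simple root (B_2), so the type is B_2 (the algebra so(5)).

type B_2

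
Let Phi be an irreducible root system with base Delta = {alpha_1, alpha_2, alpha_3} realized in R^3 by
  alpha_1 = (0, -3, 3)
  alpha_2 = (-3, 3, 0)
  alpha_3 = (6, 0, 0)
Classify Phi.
C3

Compute the Cartan integers a_ij = 2(alpha_i, alpha_j)/(alpha_j, alpha_j); the resulting 3x3 Cartan matrix is
[[2, -1, 0], [-1, 2, -1], [0, -2, 2]].
The roots have two lengths (squared-length ratio 2:1); the short ones are alpha_{1,2}. The associated Dynkin diagram is a chain of 3 nodes with a double edge at one end; the terminal node there is the unique long simple root (C_3), so the type is C_3 (the algebra sp(6)).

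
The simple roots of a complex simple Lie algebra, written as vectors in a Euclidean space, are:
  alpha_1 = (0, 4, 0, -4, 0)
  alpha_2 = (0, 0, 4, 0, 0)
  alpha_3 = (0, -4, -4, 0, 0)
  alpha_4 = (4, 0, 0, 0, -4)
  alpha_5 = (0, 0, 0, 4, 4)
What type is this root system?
Compute the Cartan integers a_ij = 2(alpha_i, alpha_j)/(alpha_j, alpha_j); the resulting 5x5 Cartan matrix is
[[2, 0, -1, 0, -1], [0, 2, -1, 0, 0], [-1, -2, 2, 0, 0], [0, 0, 0, 2, -1], [-1, 0, 0, -1, 2]].
The roots have two lengths (squared-length ratio 2:1); the short ones are alpha_{2}. The associated Dynkin diagram is a chain of 5 nodes with a double edge at one end; the terminal node there is the unique short simple root (B_5), so the type is B_5 (the algebra so(11)).

type B_5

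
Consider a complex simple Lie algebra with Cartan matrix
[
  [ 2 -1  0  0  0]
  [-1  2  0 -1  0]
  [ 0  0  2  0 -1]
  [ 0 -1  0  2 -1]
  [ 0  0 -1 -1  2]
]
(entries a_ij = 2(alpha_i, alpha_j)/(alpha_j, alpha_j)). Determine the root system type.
The matrix has rank 5 with 2's on the diagonal. Reading the off-diagonal entries as Dynkin edges (a single edge where a_ij = a_ji = -1; a double or triple edge where a_ij * a_ji = 2 or 3), the diagram is a chain of 5 nodes with single edges (A_5). One simple-root ordering that puts it in standard form is (alpha_3, alpha_5, alpha_4, alpha_2, alpha_1). So the algebra is type A_5, i.e. sl(6).

A_5 (sl(6))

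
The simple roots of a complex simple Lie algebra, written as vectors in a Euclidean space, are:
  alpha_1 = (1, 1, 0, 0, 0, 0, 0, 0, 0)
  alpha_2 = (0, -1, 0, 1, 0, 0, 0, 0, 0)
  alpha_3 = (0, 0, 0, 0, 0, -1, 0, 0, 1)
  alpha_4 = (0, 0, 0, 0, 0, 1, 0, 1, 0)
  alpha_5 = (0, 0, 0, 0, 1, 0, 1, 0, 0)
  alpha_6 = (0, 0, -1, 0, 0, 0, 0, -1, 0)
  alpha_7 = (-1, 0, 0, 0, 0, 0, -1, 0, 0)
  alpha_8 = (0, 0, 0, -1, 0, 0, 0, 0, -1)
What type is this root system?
Compute the Cartan integers a_ij = 2(alpha_i, alpha_j)/(alpha_j, alpha_j); the resulting 8x8 Cartan matrix is
[[2, -1, 0, 0, 0, 0, -1, 0], [-1, 2, 0, 0, 0, 0, 0, -1], [0, 0, 2, -1, 0, 0, 0, -1], [0, 0, -1, 2, 0, -1, 0, 0], [0, 0, 0, 0, 2, 0, -1, 0], [0, 0, 0, -1, 0, 2, 0, 0], [-1, 0, 0, 0, -1, 0, 2, 0], [0, -1, -1, 0, 0, 0, 0, 2]].
All simple roots have the same length, so the diagram is simply laced. The associated Dynkin diagram is a chain of 8 nodes with single edges (A_8), so the type is A_8 (the algebra sl(9)).

type A_8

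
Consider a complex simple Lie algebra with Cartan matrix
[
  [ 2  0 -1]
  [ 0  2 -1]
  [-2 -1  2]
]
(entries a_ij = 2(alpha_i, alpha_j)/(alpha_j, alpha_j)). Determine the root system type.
The matrix has rank 3 with 2's on the diagonal. Reading the off-diagonal entries as Dynkin edges (a single edge where a_ij = a_ji = -1; a double or triple edge where a_ij * a_ji = 2 or 3), the diagram is a chain of 3 nodes with a double edge at one end; the terminal node there is the unique short simple root (B_3). One simple-root ordering that puts it in standard form is (alpha_2, alpha_3, alpha_1). So the algebra is type B_3, i.e. so(7).

B3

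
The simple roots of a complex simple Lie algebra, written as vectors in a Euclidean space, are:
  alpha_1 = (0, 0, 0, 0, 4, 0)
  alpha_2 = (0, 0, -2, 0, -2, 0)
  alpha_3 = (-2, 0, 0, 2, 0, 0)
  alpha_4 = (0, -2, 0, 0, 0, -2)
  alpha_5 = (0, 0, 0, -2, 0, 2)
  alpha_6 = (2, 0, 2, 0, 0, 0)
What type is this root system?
C6

Compute the Cartan integers a_ij = 2(alpha_i, alpha_j)/(alpha_j, alpha_j); the resulting 6x6 Cartan matrix is
[[2, -2, 0, 0, 0, 0], [-1, 2, 0, 0, 0, -1], [0, 0, 2, 0, -1, -1], [0, 0, 0, 2, -1, 0], [0, 0, -1, -1, 2, 0], [0, -1, -1, 0, 0, 2]].
The roots have two lengths (squared-length ratio 2:1); the short ones are alpha_{2,3,4,5,6}. The associated Dynkin diagram is a chain of 6 nodes with a double edge at one end; the terminal node there is the unique long simple root (C_6), so the type is C_6 (the algebra sp(12)).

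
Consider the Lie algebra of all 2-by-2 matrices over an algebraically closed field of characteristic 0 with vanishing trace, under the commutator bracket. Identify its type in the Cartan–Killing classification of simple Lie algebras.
A_1

This is sl(2), which has dimension 2^2 - 1 = 3 and rank 2 - 1 = 1 (a Cartan subalgebra is the diagonal traceless matrices). In the classification of classical Lie algebras, the special linear algebra sl(n+1) has type A_n; here n = 1, so the Dynkin diagram is a chain of 1 nodes with single edges (A_1). Hence the type is A_1.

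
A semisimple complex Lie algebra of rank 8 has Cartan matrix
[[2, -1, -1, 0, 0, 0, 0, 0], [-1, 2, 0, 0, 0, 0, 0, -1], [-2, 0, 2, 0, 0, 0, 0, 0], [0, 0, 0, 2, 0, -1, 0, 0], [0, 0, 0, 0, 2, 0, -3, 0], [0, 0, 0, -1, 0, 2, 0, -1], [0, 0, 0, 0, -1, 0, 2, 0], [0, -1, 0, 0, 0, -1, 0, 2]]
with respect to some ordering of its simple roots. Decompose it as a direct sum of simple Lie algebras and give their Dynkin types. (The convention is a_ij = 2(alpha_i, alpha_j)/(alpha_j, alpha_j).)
The diagram associated to this matrix has two connected components: the simple roots {alpha_1, alpha_2, alpha_3, alpha_4, alpha_6, alpha_8} form a chain of 6 nodes with a double edge at one end; the terminal node there is the unique long simple root (C_6), and {alpha_5, alpha_7} form two nodes joined by a triple edge (G_2). A semisimple Lie algebra decomposes uniquely as the direct sum of simple ideals, one per connected component of its Dynkin diagram, so g ≅ C_6 ⊕ G_2 (dimension 78 + 14 = 92).

C6 + G2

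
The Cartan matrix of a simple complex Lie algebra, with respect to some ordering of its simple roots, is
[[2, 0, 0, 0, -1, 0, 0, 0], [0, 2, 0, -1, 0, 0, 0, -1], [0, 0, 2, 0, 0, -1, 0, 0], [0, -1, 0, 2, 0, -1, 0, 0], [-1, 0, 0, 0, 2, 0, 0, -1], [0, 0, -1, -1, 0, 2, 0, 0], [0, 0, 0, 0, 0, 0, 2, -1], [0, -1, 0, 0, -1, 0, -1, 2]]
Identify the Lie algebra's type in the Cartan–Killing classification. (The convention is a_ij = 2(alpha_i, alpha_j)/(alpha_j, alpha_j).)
E_8

The matrix has rank 8 with 2's on the diagonal. Reading the off-diagonal entries as Dynkin edges (a single edge where a_ij = a_ji = -1; a double or triple edge where a_ij * a_ji = 2 or 3), the diagram is a chain of 7 nodes with one extra node attached to the third node from one end (E_8). One simple-root ordering that puts it in standard form is (alpha_1, alpha_7, alpha_5, alpha_8, alpha_2, alpha_4, alpha_6, alpha_3). So the algebra is type E_8.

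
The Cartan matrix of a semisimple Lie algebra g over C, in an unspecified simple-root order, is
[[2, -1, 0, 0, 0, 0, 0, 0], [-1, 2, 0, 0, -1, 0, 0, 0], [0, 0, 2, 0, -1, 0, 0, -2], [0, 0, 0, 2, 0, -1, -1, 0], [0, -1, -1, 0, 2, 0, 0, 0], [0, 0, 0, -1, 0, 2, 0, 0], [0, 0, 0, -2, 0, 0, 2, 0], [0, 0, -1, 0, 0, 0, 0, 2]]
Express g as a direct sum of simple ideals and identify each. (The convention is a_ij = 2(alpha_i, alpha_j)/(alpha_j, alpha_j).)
B_5 + C_3

The diagram associated to this matrix has two connected components: the simple roots {alpha_1, alpha_2, alpha_3, alpha_5, alpha_8} form a chain of 5 nodes with a double edge at one end; the terminal node there is the unique short simple root (B_5), and {alpha_4, alpha_6, alpha_7} form a chain of 3 nodes with a double edge at one end; the terminal node there is the unique long simple root (C_3). A semisimple Lie algebra decomposes uniquely as the direct sum of simple ideals, one per connected component of its Dynkin diagram, so g ≅ B_5 ⊕ C_3 (dimension 55 + 21 = 76).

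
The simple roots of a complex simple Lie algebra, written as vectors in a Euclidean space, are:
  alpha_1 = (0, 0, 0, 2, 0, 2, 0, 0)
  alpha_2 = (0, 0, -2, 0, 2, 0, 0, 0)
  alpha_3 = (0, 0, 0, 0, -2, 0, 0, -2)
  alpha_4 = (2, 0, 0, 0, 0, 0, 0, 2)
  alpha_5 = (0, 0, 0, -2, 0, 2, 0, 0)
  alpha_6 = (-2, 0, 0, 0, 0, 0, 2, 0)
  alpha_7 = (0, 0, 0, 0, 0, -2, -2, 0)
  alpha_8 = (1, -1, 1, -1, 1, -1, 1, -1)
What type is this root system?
Compute the Cartan integers a_ij = 2(alpha_i, alpha_j)/(alpha_j, alpha_j); the resulting 8x8 Cartan matrix is
[[2, 0, 0, 0, 0, 0, -1, -1], [0, 2, -1, 0, 0, 0, 0, 0], [0, -1, 2, -1, 0, 0, 0, 0], [0, 0, -1, 2, 0, -1, 0, 0], [0, 0, 0, 0, 2, 0, -1, 0], [0, 0, 0, -1, 0, 2, -1, 0], [-1, 0, 0, 0, -1, -1, 2, 0], [-1, 0, 0, 0, 0, 0, 0, 2]].
All simple roots have the same length, so the diagram is simply laced. The associated Dynkin diagram is a chain of 7 nodes with one extra node attached to the third node from one end (E_8), so the type is E_8.

E8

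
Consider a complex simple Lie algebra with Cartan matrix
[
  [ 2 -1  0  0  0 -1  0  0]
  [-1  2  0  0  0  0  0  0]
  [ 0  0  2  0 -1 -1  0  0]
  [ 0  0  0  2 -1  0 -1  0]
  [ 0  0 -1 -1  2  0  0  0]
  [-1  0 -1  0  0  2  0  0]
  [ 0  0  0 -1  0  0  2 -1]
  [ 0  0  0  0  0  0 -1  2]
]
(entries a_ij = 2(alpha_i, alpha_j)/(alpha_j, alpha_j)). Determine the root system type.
A_8

The matrix has rank 8 with 2's on the diagonal. Reading the off-diagonal entries as Dynkin edges (a single edge where a_ij = a_ji = -1; a double or triple edge where a_ij * a_ji = 2 or 3), the diagram is a chain of 8 nodes with single edges (A_8). One simple-root ordering that puts it in standard form is (alpha_8, alpha_7, alpha_4, alpha_5, alpha_3, alpha_6, alpha_1, alpha_2). So the algebra is type A_8, i.e. sl(9).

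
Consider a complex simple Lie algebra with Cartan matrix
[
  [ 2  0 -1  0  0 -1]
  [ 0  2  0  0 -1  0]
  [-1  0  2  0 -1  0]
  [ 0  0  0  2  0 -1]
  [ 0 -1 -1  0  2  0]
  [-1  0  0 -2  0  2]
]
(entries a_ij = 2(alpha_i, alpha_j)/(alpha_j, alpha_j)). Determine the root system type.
B_6

The matrix has rank 6 with 2's on the diagonal. Reading the off-diagonal entries as Dynkin edges (a single edge where a_ij = a_ji = -1; a double or triple edge where a_ij * a_ji = 2 or 3), the diagram is a chain of 6 nodes with a double edge at one end; the terminal node there is the unique short simple root (B_6). One simple-root ordering that puts it in standard form is (alpha_2, alpha_5, alpha_3, alpha_1, alpha_6, alpha_4). So the algebra is type B_6, i.e. so(13).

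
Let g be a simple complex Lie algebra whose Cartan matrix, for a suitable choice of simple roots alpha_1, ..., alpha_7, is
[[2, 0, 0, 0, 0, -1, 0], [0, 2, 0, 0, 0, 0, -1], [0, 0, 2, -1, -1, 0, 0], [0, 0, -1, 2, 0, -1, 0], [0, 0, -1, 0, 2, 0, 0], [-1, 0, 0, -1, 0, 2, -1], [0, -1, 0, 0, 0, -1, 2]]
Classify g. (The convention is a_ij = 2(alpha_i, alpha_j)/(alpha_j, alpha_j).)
E_7

The matrix has rank 7 with 2's on the diagonal. Reading the off-diagonal entries as Dynkin edges (a single edge where a_ij = a_ji = -1; a double or triple edge where a_ij * a_ji = 2 or 3), the diagram is a chain of 6 nodes with one extra node attached to the third node from one end (E_7). One simple-root ordering that puts it in standard form is (alpha_2, alpha_1, alpha_7, alpha_6, alpha_4, alpha_3, alpha_5). So the algebra is type E_7.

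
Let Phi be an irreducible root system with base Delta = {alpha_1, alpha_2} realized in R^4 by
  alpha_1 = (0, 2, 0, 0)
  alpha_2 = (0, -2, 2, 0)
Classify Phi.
Compute the Cartan integers a_ij = 2(alpha_i, alpha_j)/(alpha_j, alpha_j); the resulting 2x2 Cartan matrix is
[[2, -1], [-2, 2]].
The roots have two lengths (squared-length ratio 2:1); the short ones are alpha_{1}. The associated Dynkin diagram is a chain of 2 nodes with a double edge at one end; the terminal node there is the unique short simple root (B_2), so the type is B_2 (the algebra so(5)).

B_2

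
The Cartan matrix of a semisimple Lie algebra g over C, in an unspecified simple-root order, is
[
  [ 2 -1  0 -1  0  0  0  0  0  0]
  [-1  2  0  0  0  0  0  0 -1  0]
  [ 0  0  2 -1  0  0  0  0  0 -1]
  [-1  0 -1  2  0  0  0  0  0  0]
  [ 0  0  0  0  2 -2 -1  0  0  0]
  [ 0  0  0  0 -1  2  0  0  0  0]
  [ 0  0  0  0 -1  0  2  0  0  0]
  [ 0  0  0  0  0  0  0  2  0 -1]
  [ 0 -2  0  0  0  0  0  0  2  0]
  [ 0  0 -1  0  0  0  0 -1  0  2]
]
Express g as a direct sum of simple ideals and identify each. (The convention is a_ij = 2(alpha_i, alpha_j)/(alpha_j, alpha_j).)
B_3 (so(7)) ⊕ C_7 (sp(14))

The diagram associated to this matrix has two connected components: the simple roots {alpha_5, alpha_6, alpha_7} form a chain of 3 nodes with a double edge at one end; the terminal node there is the unique short simple root (B_3), and {alpha_1, alpha_2, alpha_3, alpha_4, alpha_8, alpha_9, alpha_10} form a chain of 7 nodes with a double edge at one end; the terminal node there is the unique long simple root (C_7). A semisimple Lie algebra decomposes uniquely as the direct sum of simple ideals, one per connected component of its Dynkin diagram, so g ≅ B_3 ⊕ C_7 (dimension 21 + 105 = 126).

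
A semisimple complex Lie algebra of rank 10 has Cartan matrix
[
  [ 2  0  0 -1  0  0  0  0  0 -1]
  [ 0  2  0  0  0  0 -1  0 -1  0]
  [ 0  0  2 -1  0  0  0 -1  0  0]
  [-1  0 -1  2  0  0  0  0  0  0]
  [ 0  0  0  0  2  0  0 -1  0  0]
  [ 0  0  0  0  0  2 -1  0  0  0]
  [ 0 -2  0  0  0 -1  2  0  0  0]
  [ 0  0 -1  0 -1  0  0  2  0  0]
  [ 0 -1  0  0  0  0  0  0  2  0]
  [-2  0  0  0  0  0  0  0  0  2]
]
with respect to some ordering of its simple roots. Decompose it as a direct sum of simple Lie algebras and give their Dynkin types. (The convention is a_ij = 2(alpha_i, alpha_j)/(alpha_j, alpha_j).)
C_6 ⊕ F_4

The diagram associated to this matrix has two connected components: the simple roots {alpha_1, alpha_3, alpha_4, alpha_5, alpha_8, alpha_10} form a chain of 6 nodes with a double edge at one end; the terminal node there is the unique long simple root (C_6), and {alpha_2, alpha_6, alpha_7, alpha_9} form a chain of 4 nodes with a double edge between the middle two (F_4). A semisimple Lie algebra decomposes uniquely as the direct sum of simple ideals, one per connected component of its Dynkin diagram, so g ≅ C_6 ⊕ F_4 (dimension 78 + 52 = 130).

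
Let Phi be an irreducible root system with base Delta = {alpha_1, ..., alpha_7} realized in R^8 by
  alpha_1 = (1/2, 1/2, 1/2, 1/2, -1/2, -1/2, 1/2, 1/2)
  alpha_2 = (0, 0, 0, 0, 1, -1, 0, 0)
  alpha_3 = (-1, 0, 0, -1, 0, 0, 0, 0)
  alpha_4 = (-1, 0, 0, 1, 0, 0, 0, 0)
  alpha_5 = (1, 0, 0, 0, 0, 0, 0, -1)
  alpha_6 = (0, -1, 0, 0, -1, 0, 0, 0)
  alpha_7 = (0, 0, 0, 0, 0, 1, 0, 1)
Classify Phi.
E_7

Compute the Cartan integers a_ij = 2(alpha_i, alpha_j)/(alpha_j, alpha_j); the resulting 7x7 Cartan matrix is
[[2, 0, -1, 0, 0, 0, 0], [0, 2, 0, 0, 0, -1, -1], [-1, 0, 2, 0, -1, 0, 0], [0, 0, 0, 2, -1, 0, 0], [0, 0, -1, -1, 2, 0, -1], [0, -1, 0, 0, 0, 2, 0], [0, -1, 0, 0, -1, 0, 2]].
All simple roots have the same length, so the diagram is simply laced. The associated Dynkin diagram is a chain of 6 nodes with one extra node attached to the third node from one end (E_7), so the type is E_7.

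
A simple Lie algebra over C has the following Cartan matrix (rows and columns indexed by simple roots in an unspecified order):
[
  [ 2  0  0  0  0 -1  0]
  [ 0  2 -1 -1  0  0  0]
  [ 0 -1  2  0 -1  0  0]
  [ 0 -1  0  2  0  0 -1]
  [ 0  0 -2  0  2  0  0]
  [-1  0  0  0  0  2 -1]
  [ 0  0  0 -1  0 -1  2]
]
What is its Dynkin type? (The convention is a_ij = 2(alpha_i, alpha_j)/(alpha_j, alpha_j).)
type C_7

The matrix has rank 7 with 2's on the diagonal. Reading the off-diagonal entries as Dynkin edges (a single edge where a_ij = a_ji = -1; a double or triple edge where a_ij * a_ji = 2 or 3), the diagram is a chain of 7 nodes with a double edge at one end; the terminal node there is the unique long simple root (C_7). One simple-root ordering that puts it in standard form is (alpha_1, alpha_6, alpha_7, alpha_4, alpha_2, alpha_3, alpha_5). So the algebra is type C_7, i.e. sp(14).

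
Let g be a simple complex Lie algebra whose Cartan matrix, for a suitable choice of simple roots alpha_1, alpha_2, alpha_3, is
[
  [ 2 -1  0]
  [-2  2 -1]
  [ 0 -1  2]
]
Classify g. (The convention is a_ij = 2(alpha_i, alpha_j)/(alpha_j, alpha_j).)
type B_3

The matrix has rank 3 with 2's on the diagonal. Reading the off-diagonal entries as Dynkin edges (a single edge where a_ij = a_ji = -1; a double or triple edge where a_ij * a_ji = 2 or 3), the diagram is a chain of 3 nodes with a double edge at one end; the terminal node there is the unique short simple root (B_3). One simple-root ordering that puts it in standard form is (alpha_3, alpha_2, alpha_1). So the algebra is type B_3, i.e. so(7).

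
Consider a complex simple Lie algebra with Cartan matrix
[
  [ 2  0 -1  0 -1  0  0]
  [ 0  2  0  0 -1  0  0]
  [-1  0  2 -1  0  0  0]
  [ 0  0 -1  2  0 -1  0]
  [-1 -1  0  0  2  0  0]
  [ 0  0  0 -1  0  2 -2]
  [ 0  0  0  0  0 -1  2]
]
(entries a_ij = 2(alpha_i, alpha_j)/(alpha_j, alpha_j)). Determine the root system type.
The matrix has rank 7 with 2's on the diagonal. Reading the off-diagonal entries as Dynkin edges (a single edge where a_ij = a_ji = -1; a double or triple edge where a_ij * a_ji = 2 or 3), the diagram is a chain of 7 nodes with a double edge at one end; the terminal node there is the unique short simple root (B_7). One simple-root ordering that puts it in standard form is (alpha_2, alpha_5, alpha_1, alpha_3, alpha_4, alpha_6, alpha_7). So the algebra is type B_7, i.e. so(15).

B7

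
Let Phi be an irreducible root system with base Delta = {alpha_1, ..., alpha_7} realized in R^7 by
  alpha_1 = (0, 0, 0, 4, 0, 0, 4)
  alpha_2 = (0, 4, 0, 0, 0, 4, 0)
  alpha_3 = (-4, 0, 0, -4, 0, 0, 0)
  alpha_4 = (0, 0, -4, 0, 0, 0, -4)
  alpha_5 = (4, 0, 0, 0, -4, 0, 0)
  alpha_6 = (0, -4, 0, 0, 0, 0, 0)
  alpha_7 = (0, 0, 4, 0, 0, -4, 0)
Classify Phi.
Compute the Cartan integers a_ij = 2(alpha_i, alpha_j)/(alpha_j, alpha_j); the resulting 7x7 Cartan matrix is
[[2, 0, -1, -1, 0, 0, 0], [0, 2, 0, 0, 0, -2, -1], [-1, 0, 2, 0, -1, 0, 0], [-1, 0, 0, 2, 0, 0, -1], [0, 0, -1, 0, 2, 0, 0], [0, -1, 0, 0, 0, 2, 0], [0, -1, 0, -1, 0, 0, 2]].
The roots have two lengths (squared-length ratio 2:1); the short ones are alpha_{6}. The associated Dynkin diagram is a chain of 7 nodes with a double edge at one end; the terminal node there is the unique short simple root (B_7), so the type is B_7 (the algebra so(15)).

B_7 (so(15))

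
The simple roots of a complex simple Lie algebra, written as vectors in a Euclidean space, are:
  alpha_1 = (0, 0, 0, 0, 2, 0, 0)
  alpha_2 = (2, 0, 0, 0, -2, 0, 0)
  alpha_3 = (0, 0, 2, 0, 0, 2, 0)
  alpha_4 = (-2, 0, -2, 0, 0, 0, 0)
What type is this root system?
B4

Compute the Cartan integers a_ij = 2(alpha_i, alpha_j)/(alpha_j, alpha_j); the resulting 4x4 Cartan matrix is
[[2, -1, 0, 0], [-2, 2, 0, -1], [0, 0, 2, -1], [0, -1, -1, 2]].
The roots have two lengths (squared-length ratio 2:1); the short ones are alpha_{1}. The associated Dynkin diagram is a chain of 4 nodes with a double edge at one end; the terminal node there is the unique short simple root (B_4), so the type is B_4 (the algebra so(9)).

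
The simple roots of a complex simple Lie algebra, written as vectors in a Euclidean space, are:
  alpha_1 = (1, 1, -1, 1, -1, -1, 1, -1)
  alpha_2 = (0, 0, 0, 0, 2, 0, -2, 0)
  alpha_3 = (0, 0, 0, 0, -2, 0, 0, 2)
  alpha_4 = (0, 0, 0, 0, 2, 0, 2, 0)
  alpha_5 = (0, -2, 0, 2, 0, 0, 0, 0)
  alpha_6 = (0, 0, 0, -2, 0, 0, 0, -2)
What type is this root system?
Compute the Cartan integers a_ij = 2(alpha_i, alpha_j)/(alpha_j, alpha_j); the resulting 6x6 Cartan matrix is
[[2, -1, 0, 0, 0, 0], [-1, 2, -1, 0, 0, 0], [0, -1, 2, -1, 0, -1], [0, 0, -1, 2, 0, 0], [0, 0, 0, 0, 2, -1], [0, 0, -1, 0, -1, 2]].
All simple roots have the same length, so the diagram is simply laced. The associated Dynkin diagram is a chain of 5 nodes with one extra node attached to the third node from one end (E_6), so the type is E_6.

E6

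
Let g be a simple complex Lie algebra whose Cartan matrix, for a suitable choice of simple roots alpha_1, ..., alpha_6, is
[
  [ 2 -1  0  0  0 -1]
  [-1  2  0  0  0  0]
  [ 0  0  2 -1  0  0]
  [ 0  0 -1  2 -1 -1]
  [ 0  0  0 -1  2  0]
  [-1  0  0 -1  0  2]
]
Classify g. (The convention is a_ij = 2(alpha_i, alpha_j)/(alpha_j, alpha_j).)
The matrix has rank 6 with 2's on the diagonal. Reading the off-diagonal entries as Dynkin edges (a single edge where a_ij = a_ji = -1; a double or triple edge where a_ij * a_ji = 2 or 3), the diagram is a chain of 4 nodes with a fork of two nodes at one end (D_6). One simple-root ordering that puts it in standard form is (alpha_2, alpha_1, alpha_6, alpha_4, alpha_5, alpha_3). So the algebra is type D_6, i.e. so(12).

D_6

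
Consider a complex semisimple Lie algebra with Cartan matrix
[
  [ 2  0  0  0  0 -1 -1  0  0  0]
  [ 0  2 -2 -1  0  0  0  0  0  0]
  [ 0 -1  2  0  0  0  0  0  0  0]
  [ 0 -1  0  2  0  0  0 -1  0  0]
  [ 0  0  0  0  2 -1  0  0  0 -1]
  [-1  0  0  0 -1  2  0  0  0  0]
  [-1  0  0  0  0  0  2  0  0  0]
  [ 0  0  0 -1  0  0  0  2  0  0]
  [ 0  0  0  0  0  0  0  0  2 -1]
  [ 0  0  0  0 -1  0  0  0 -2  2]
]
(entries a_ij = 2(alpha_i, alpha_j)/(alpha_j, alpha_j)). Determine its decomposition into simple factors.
B_4 ⊕ B_6

The diagram associated to this matrix has two connected components: the simple roots {alpha_2, alpha_3, alpha_4, alpha_8} form a chain of 4 nodes with a double edge at one end; the terminal node there is the unique short simple root (B_4), and {alpha_1, alpha_5, alpha_6, alpha_7, alpha_9, alpha_10} form a chain of 6 nodes with a double edge at one end; the terminal node there is the unique short simple root (B_6). A semisimple Lie algebra decomposes uniquely as the direct sum of simple ideals, one per connected component of its Dynkin diagram, so g ≅ B_4 ⊕ B_6 (dimension 36 + 78 = 114).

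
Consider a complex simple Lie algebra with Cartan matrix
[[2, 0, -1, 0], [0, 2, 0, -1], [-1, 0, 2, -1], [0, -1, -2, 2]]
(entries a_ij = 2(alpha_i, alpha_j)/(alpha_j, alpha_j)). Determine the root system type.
The matrix has rank 4 with 2's on the diagonal. Reading the off-diagonal entries as Dynkin edges (a single edge where a_ij = a_ji = -1; a double or triple edge where a_ij * a_ji = 2 or 3), the diagram is a chain of 4 nodes with a double edge between the middle two (F_4). One simple-root ordering that puts it in standard form is (alpha_2, alpha_4, alpha_3, alpha_1). So the algebra is type F_4.

F4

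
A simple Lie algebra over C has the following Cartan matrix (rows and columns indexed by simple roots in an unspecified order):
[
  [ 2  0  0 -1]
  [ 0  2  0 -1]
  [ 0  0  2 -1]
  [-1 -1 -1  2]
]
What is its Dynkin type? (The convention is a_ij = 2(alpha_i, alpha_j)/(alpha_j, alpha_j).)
type D_4

The matrix has rank 4 with 2's on the diagonal. Reading the off-diagonal entries as Dynkin edges (a single edge where a_ij = a_ji = -1; a double or triple edge where a_ij * a_ji = 2 or 3), the diagram is a chain of 2 nodes with a fork of two nodes at one end (D_4). One simple-root ordering that puts it in standard form is (alpha_3, alpha_4, alpha_1, alpha_2). So the algebra is type D_4, i.e. so(8).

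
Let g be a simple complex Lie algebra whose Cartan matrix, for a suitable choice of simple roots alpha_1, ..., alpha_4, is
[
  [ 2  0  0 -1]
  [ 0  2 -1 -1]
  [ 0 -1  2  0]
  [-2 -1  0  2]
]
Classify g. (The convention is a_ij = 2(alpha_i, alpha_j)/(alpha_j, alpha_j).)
B4

The matrix has rank 4 with 2's on the diagonal. Reading the off-diagonal entries as Dynkin edges (a single edge where a_ij = a_ji = -1; a double or triple edge where a_ij * a_ji = 2 or 3), the diagram is a chain of 4 nodes with a double edge at one end; the terminal node there is the unique short simple root (B_4). One simple-root ordering that puts it in standard form is (alpha_3, alpha_2, alpha_4, alpha_1). So the algebra is type B_4, i.e. so(9).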